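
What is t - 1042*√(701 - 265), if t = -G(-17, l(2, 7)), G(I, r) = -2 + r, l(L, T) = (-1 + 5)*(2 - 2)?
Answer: 2 - 2084*√109 ≈ -21756.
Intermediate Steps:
l(L, T) = 0 (l(L, T) = 4*0 = 0)
t = 2 (t = -(-2 + 0) = -1*(-2) = 2)
t - 1042*√(701 - 265) = 2 - 1042*√(701 - 265) = 2 - 2084*√109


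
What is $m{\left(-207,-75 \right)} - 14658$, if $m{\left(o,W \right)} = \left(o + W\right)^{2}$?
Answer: $64866$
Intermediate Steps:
$m{\left(o,W \right)} = \left(W + o\right)^{2}$
$m{\left(-207,-75 \right)} - 14658 = \left(-75 - 207\right)^{2} - 14658 = \left(-282\right)^{2} - 14658 = 79524 - 14658 = 64866$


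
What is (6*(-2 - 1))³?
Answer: -5832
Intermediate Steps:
(6*(-2 - 1))³ = (6*(-3))³ = (-18)³ = -5832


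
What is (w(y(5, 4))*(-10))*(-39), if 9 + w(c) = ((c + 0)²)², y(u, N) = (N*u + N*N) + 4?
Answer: 998396490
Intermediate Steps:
y(u, N) = 4 + N² + N*u (y(u, N) = (N*u + N²) + 4 = (N² + N*u) + 4 = 4 + N² + N*u)
w(c) = -9 + c⁴ (w(c) = -9 + ((c + 0)²)² = -9 + (c²)² = -9 + c⁴)
(w(y(5, 4))*(-10))*(-39) = ((-9 + (4 + 4² + 4*5)⁴)*(-10))*(-39) = ((-9 + (4 + 16 + 20)⁴)*(-10))*(-39) = ((-9 + 40⁴)*(-10))*(-39) = ((-9 + 2560000)*(-10))*(-39) = (2559991*(-10))*(-39) = -25599910*(-39) = 998396490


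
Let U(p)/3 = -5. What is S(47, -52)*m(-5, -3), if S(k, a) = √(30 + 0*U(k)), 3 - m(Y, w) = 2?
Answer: √30 ≈ 5.4772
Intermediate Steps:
U(p) = -15 (U(p) = 3*(-5) = -15)
m(Y, w) = 1 (m(Y, w) = 3 - 1*2 = 3 - 2 = 1)
S(k, a) = √30 (S(k, a) = √(30 + 0*(-15)) = √(30 + 0) = √30)
S(47, -52)*m(-5, -3) = √30*1 = √30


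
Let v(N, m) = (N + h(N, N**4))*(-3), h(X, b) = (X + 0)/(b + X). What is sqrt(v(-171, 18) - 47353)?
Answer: I*sqrt(1171098366050643370)/5000210 ≈ 216.43*I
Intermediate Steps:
h(X, b) = X/(X + b)
v(N, m) = -3*N - 3*N/(N + N**4) (v(N, m) = (N + N/(N + N**4))*(-3) = -3*N - 3*N/(N + N**4))
sqrt(v(-171, 18) - 47353) = sqrt(3*(-1 - 1*(-171)*(1 + (-171)**3))/(1 + (-171)**3) - 47353) = sqrt(3*(-1 - 1*(-171)*(1 - 5000211))/(1 - 5000211) - 47353) = sqrt(3*(-1 - 1*(-171)*(-5000210))/(-5000210) - 47353) = sqrt(3*(-1/5000210)*(-1 - 855035910) - 47353) = sqrt(3*(-1/5000210)*(-855035911) - 47353) = sqrt(2565107733/5000210 - 47353) = sqrt(-234209836397/5000210) = I*sqrt(1171098366050643370)/5000210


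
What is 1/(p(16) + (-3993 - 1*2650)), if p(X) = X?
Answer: -1/6627 ≈ -0.00015090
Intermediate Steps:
1/(p(16) + (-3993 - 1*2650)) = 1/(16 + (-3993 - 1*2650)) = 1/(16 + (-3993 - 2650)) = 1/(16 - 6643) = 1/(-6627) = -1/6627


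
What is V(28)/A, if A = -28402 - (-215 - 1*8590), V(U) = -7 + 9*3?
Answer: -20/19597 ≈ -0.0010206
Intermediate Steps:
V(U) = 20 (V(U) = -7 + 27 = 20)
A = -19597 (A = -28402 - (-215 - 8590) = -28402 - 1*(-8805) = -28402 + 8805 = -19597)
V(28)/A = 20/(-19597) = 20*(-1/19597) = -20/19597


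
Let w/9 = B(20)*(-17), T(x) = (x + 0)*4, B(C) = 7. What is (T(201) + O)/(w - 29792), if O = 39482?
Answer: -40286/30863 ≈ -1.3053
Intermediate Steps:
T(x) = 4*x (T(x) = x*4 = 4*x)
w = -1071 (w = 9*(7*(-17)) = 9*(-119) = -1071)
(T(201) + O)/(w - 29792) = (4*201 + 39482)/(-1071 - 29792) = (804 + 39482)/(-30863) = 40286*(-1/30863) = -40286/30863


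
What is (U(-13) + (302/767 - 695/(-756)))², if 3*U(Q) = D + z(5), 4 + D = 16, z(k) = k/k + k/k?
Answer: 12022536826609/336228341904 ≈ 35.757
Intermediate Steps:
z(k) = 2 (z(k) = 1 + 1 = 2)
D = 12 (D = -4 + 16 = 12)
U(Q) = 14/3 (U(Q) = (12 + 2)/3 = (⅓)*14 = 14/3)
(U(-13) + (302/767 - 695/(-756)))² = (14/3 + (302/767 - 695/(-756)))² = (14/3 + (302*(1/767) - 695*(-1/756)))² = (14/3 + (302/767 + 695/756))² = (14/3 + 761377/579852)² = (3467353/579852)² = 12022536826609/336228341904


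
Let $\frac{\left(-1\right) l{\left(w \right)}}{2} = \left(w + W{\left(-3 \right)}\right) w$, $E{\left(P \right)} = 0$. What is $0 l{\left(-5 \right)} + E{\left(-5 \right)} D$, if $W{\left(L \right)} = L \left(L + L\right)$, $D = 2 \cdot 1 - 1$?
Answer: $0$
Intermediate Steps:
$D = 1$ ($D = 2 - 1 = 1$)
$W{\left(L \right)} = 2 L^{2}$ ($W{\left(L \right)} = L 2 L = 2 L^{2}$)
$l{\left(w \right)} = - 2 w \left(18 + w\right)$ ($l{\left(w \right)} = - 2 \left(w + 2 \left(-3\right)^{2}\right) w = - 2 \left(w + 2 \cdot 9\right) w = - 2 \left(w + 18\right) w = - 2 \left(18 + w\right) w = - 2 w \left(18 + w\right)$)
$0 l{\left(-5 \right)} + E{\left(-5 \right)} D = 0 \left(\left(-2\right) \left(-5\right) \left(18 - 5\right)\right) + 0 \cdot 1 = 0 \left(\left(-2\right) \left(-5\right) 13\right) + 0 = 0 \cdot 130 + 0 = 0 + 0 = 0$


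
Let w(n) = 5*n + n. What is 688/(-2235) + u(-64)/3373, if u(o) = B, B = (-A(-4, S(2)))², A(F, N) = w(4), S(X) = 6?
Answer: -1033264/7538655 ≈ -0.13706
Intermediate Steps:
w(n) = 6*n
A(F, N) = 24 (A(F, N) = 6*4 = 24)
B = 576 (B = (-1*24)² = (-24)² = 576)
u(o) = 576
688/(-2235) + u(-64)/3373 = 688/(-2235) + 576/3373 = 688*(-1/2235) + 576*(1/3373) = -688/2235 + 576/3373 = -1033264/7538655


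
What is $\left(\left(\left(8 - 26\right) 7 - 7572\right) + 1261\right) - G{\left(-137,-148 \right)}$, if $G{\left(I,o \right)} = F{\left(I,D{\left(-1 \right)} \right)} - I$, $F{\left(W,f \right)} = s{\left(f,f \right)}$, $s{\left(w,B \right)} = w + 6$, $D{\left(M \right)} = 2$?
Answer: $-6582$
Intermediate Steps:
$s{\left(w,B \right)} = 6 + w$
$F{\left(W,f \right)} = 6 + f$
$G{\left(I,o \right)} = 8 - I$ ($G{\left(I,o \right)} = \left(6 + 2\right) - I = 8 - I$)
$\left(\left(\left(8 - 26\right) 7 - 7572\right) + 1261\right) - G{\left(-137,-148 \right)} = \left(\left(\left(8 - 26\right) 7 - 7572\right) + 1261\right) - \left(8 - -137\right) = \left(\left(\left(-18\right) 7 - 7572\right) + 1261\right) - \left(8 + 137\right) = \left(\left(-126 - 7572\right) + 1261\right) - 145 = \left(-7698 + 1261\right) - 145 = -6437 - 145 = -6582$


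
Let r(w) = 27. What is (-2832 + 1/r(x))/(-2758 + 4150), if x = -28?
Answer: -76463/37584 ≈ -2.0345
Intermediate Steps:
(-2832 + 1/r(x))/(-2758 + 4150) = (-2832 + 1/27)/(-2758 + 4150) = (-2832 + 1/27)/1392 = -76463/27*1/1392 = -76463/37584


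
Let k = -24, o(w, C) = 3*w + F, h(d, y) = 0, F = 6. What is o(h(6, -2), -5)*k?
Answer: -144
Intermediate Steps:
o(w, C) = 6 + 3*w (o(w, C) = 3*w + 6 = 6 + 3*w)
o(h(6, -2), -5)*k = (6 + 3*0)*(-24) = (6 + 0)*(-24) = 6*(-24) = -144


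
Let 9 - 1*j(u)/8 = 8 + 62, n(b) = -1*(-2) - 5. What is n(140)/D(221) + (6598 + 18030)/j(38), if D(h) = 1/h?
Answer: -87043/122 ≈ -713.47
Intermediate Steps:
n(b) = -3 (n(b) = 2 - 5 = -3)
j(u) = -488 (j(u) = 72 - 8*(8 + 62) = 72 - 8*70 = 72 - 560 = -488)
n(140)/D(221) + (6598 + 18030)/j(38) = -3/(1/221) + (6598 + 18030)/(-488) = -3/1/221 + 24628*(-1/488) = -3*221 - 6157/122 = -663 - 6157/122 = -87043/122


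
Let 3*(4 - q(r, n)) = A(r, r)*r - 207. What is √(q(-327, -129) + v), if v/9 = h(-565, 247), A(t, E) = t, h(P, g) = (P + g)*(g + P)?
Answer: √874546 ≈ 935.17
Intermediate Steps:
h(P, g) = (P + g)² (h(P, g) = (P + g)*(P + g) = (P + g)²)
v = 910116 (v = 9*(-565 + 247)² = 9*(-318)² = 9*101124 = 910116)
q(r, n) = 73 - r²/3 (q(r, n) = 4 - (r*r - 207)/3 = 4 - (r² - 207)/3 = 4 - (-207 + r²)/3 = 4 + (69 - r²/3) = 73 - r²/3)
√(q(-327, -129) + v) = √((73 - ⅓*(-327)²) + 910116) = √((73 - ⅓*106929) + 910116) = √((73 - 35643) + 910116) = √(-35570 + 910116) = √874546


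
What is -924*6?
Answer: -5544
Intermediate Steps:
-924*6 = -462*12 = -5544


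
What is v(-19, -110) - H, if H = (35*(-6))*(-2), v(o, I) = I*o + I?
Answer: 1560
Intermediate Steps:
v(o, I) = I + I*o
H = 420 (H = -210*(-2) = 420)
v(-19, -110) - H = -110*(1 - 19) - 1*420 = -110*(-18) - 420 = 1980 - 420 = 1560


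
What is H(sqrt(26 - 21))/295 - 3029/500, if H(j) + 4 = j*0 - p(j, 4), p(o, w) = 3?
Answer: -179411/29500 ≈ -6.0817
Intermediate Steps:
H(j) = -7 (H(j) = -4 + (j*0 - 1*3) = -4 + (0 - 3) = -4 - 3 = -7)
H(sqrt(26 - 21))/295 - 3029/500 = -7/295 - 3029/500 = -179411/29500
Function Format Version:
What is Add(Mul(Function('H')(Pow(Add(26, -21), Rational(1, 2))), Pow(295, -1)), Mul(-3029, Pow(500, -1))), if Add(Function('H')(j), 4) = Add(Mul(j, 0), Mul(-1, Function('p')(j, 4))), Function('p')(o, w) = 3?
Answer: Rational(-179411, 29500) ≈ -6.0817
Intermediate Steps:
Function('H')(j) = -7 (Function('H')(j) = Add(-4, Add(Mul(j, 0), Mul(-1, 3))) = Add(-4, Add(0, -3)) = Add(-4, -3) = -7)
Add(Mul(Function('H')(Pow(Add(26, -21), Rational(1, 2))), Pow(295, -1)), Mul(-3029, Pow(500, -1))) = Add(Mul(-7, Pow(295, -1)), Mul(-3029, Pow(500, -1))) = Add(Mul(-7, Rational(1, 295)), Mul(-3029, Rational(1, 500))) = Add(Rational(-7, 295), Rational(-3029, 500)) = Rational(-179411, 29500)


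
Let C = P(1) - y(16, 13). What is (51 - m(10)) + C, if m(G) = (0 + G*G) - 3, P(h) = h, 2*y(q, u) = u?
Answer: -103/2 ≈ -51.500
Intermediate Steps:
y(q, u) = u/2
m(G) = -3 + G² (m(G) = (0 + G²) - 3 = G² - 3 = -3 + G²)
C = -11/2 (C = 1 - 13/2 = -11/2 ≈ -5.5000)
(51 - m(10)) + C = (51 - (-3 + 10²)) - 11/2 = (51 - (-3 + 100)) - 11/2 = (51 - 1*97) - 11/2 = (51 - 97) - 11/2 = -46 - 11/2 = -103/2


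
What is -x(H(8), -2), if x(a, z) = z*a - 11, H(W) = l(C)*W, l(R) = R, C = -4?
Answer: -53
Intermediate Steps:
H(W) = -4*W
x(a, z) = -11 + a*z (x(a, z) = a*z - 11 = -11 + a*z)
-x(H(8), -2) = -(-11 - 4*8*(-2)) = -(-11 - 32*(-2)) = -(-11 + 64) = -1*53 = -53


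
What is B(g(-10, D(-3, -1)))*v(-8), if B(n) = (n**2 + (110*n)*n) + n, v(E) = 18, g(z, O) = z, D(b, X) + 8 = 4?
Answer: 199620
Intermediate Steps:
D(b, X) = -4 (D(b, X) = -8 + 4 = -4)
B(n) = n + 111*n**2 (B(n) = (n**2 + 110*n**2) + n = 111*n**2 + n = n + 111*n**2)
B(g(-10, D(-3, -1)))*v(-8) = -10*(1 + 111*(-10))*18 = -10*(1 - 1110)*18 = -10*(-1109)*18 = 11090*18 = 199620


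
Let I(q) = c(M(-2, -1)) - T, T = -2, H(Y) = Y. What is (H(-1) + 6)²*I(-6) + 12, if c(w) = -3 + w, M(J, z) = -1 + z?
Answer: -63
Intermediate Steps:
I(q) = -3 (I(q) = (-3 + (-1 - 1)) - 1*(-2) = (-3 - 2) + 2 = -5 + 2 = -3)
(H(-1) + 6)²*I(-6) + 12 = (-1 + 6)²*(-3) + 12 = 5²*(-3) + 12 = 25*(-3) + 12 = -75 + 12 = -63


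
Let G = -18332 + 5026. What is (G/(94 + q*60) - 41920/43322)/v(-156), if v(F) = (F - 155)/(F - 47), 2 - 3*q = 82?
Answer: 26050533859/5072637963 ≈ 5.1355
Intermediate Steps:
q = -80/3 (q = ⅔ - ⅓*82 = ⅔ - 82/3 = -80/3 ≈ -26.667)
G = -13306
v(F) = (-155 + F)/(-47 + F)
(G/(94 + q*60) - 41920/43322)/v(-156) = (-13306/(94 - 80/3*60) - 41920/43322)/(((-155 - 156)/(-47 - 156))) = (-13306/(94 - 1600) - 41920*1/43322)/((-311/(-203))) = (-13306/(-1506) - 20960/21661)/((-1/203*(-311))) = (-13306*(-1/1506) - 20960/21661)/(311/203) = (6653/753 - 20960/21661)*(203/311) = (128327753/16310733)*(203/311) = 26050533859/5072637963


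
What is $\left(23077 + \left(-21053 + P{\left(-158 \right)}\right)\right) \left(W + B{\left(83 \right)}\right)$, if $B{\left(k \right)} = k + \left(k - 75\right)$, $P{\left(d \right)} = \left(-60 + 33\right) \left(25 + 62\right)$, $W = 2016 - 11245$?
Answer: $2969850$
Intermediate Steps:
$W = -9229$
$P{\left(d \right)} = -2349$ ($P{\left(d \right)} = \left(-27\right) 87 = -2349$)
$B{\left(k \right)} = -75 + 2 k$ ($B{\left(k \right)} = k + \left(-75 + k\right) = -75 + 2 k$)
$\left(23077 + \left(-21053 + P{\left(-158 \right)}\right)\right) \left(W + B{\left(83 \right)}\right) = \left(23077 - 23402\right) \left(-9229 + \left(-75 + 2 \cdot 83\right)\right) = \left(23077 - 23402\right) \left(-9229 + \left(-75 + 166\right)\right) = - 325 \left(-9229 + 91\right) = \left(-325\right) \left(-9138\right) = 2969850$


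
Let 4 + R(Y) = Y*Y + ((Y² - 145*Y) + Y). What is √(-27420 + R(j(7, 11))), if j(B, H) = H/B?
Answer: I*√1354622/7 ≈ 166.27*I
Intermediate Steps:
R(Y) = -4 - 144*Y + 2*Y² (R(Y) = -4 + (Y*Y + ((Y² - 145*Y) + Y)) = -4 + (Y² + (Y² - 144*Y)) = -4 + (-144*Y + 2*Y²) = -4 - 144*Y + 2*Y²)
√(-27420 + R(j(7, 11))) = √(-27420 + (-4 - 1584/7 + 2*(11/7)²)) = √(-27420 + (-4 - 1584/7 + 2*(11*(⅐))²)) = √(-27420 + (-4 - 144*11/7 + 2*(11/7)²)) = √(-27420 + (-4 - 1584/7 + 2*(121/49))) = √(-27420 + (-4 - 1584/7 + 242/49)) = √(-27420 - 11042/49) = √(-1354622/49) = I*√1354622/7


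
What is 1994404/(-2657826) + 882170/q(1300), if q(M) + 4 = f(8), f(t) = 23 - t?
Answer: 1172316211988/14618043 ≈ 80197.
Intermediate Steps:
q(M) = 11 (q(M) = -4 + (23 - 1*8) = -4 + (23 - 8) = -4 + 15 = 11)
1994404/(-2657826) + 882170/q(1300) = 1994404/(-2657826) + 882170/11 = 1994404*(-1/2657826) + 882170*(1/11) = -997202/1328913 + 882170/11 = 1172316211988/14618043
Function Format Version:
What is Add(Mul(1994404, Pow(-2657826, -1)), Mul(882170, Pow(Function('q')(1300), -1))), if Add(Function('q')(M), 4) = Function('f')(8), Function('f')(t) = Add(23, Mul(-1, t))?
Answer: Rational(1172316211988, 14618043) ≈ 80197.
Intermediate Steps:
Function('q')(M) = 11 (Function('q')(M) = Add(-4, Add(23, Mul(-1, 8))) = Add(-4, Add(23, -8)) = Add(-4, 15) = 11)
Add(Mul(1994404, Pow(-2657826, -1)), Mul(882170, Pow(Function('q')(1300), -1))) = Add(Mul(1994404, Pow(-2657826, -1)), Mul(882170, Pow(11, -1))) = Add(Mul(1994404, Rational(-1, 2657826)), Mul(882170, Rational(1, 11))) = Add(Rational(-997202, 1328913), Rational(882170, 11)) = Rational(1172316211988, 14618043)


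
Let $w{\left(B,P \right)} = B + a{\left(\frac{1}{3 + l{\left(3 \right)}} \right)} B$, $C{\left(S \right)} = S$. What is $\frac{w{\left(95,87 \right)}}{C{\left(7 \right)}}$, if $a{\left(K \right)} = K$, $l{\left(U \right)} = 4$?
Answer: $\frac{760}{49} \approx 15.51$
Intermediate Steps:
$w{\left(B,P \right)} = \frac{8 B}{7}$ ($w{\left(B,P \right)} = B + \frac{B}{3 + 4} = B + \frac{B}{7} = \frac{8 B}{7}$)
$\frac{w{\left(95,87 \right)}}{C{\left(7 \right)}} = \frac{\frac{8}{7} \cdot 95}{7} = \frac{760}{7} \cdot \frac{1}{7} = \frac{760}{49}$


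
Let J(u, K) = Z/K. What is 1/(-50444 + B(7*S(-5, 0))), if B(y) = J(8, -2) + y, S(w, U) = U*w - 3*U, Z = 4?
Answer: -1/50446 ≈ -1.9823e-5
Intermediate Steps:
S(w, U) = -3*U + U*w
J(u, K) = 4/K
B(y) = -2 + y (B(y) = 4/(-2) + y = 4*(-½) + y = -2 + y)
1/(-50444 + B(7*S(-5, 0))) = 1/(-50444 + (-2 + 7*(0*(-3 - 5)))) = 1/(-50444 + (-2 + 7*(0*(-8)))) = 1/(-50444 + (-2 + 7*0)) = 1/(-50444 + (-2 + 0)) = 1/(-50444 - 2) = 1/(-50446) = -1/50446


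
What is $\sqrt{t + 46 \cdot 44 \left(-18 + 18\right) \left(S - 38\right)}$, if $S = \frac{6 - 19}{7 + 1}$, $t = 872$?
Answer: $2 \sqrt{218} \approx 29.53$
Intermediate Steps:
$S = - \frac{13}{8} \approx -1.625$
$\sqrt{t + 46 \cdot 44 \left(-18 + 18\right) \left(S - 38\right)} = \sqrt{872 + 46 \cdot 44 \left(-18 + 18\right) \left(- \frac{13}{8} - 38\right)} = \sqrt{872 + 2024 \cdot 0 \left(- \frac{317}{8}\right)} = \sqrt{872 + 2024 \cdot 0} = \sqrt{872 + 0} = \sqrt{872} = 2 \sqrt{218}$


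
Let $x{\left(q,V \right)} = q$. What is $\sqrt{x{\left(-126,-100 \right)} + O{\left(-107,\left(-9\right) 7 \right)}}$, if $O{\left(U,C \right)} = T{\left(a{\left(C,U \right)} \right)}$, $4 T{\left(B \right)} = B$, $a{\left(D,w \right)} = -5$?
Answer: $\frac{i \sqrt{509}}{2} \approx 11.281 i$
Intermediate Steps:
$T{\left(B \right)} = \frac{B}{4}$
$O{\left(U,C \right)} = - \frac{5}{4}$ ($O{\left(U,C \right)} = \frac{1}{4} \left(-5\right) = - \frac{5}{4}$)
$\sqrt{x{\left(-126,-100 \right)} + O{\left(-107,\left(-9\right) 7 \right)}} = \sqrt{-126 - \frac{5}{4}} = \sqrt{- \frac{509}{4}} = \frac{i \sqrt{509}}{2}$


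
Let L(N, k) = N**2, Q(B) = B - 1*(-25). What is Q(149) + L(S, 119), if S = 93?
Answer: 8823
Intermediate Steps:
Q(B) = 25 + B (Q(B) = B + 25 = 25 + B)
Q(149) + L(S, 119) = (25 + 149) + 93**2 = 174 + 8649 = 8823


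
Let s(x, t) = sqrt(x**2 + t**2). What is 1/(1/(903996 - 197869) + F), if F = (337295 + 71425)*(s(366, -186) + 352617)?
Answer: 71861250695910171317087/10356745843277619257385095905064161 - 1222764370905149280*sqrt(4682)/10356745843277619257385095905064161 ≈ 6.9305e-12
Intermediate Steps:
s(x, t) = sqrt(t**2 + x**2)
F = 144121620240 + 2452320*sqrt(4682) (F = (337295 + 71425)*(sqrt((-186)**2 + 366**2) + 352617) = 408720*(sqrt(34596 + 133956) + 352617) = 408720*(sqrt(168552) + 352617) = 408720*(6*sqrt(4682) + 352617) = 408720*(352617 + 6*sqrt(4682)) = 144121620240 + 2452320*sqrt(4682) ≈ 1.4429e+11)
1/(1/(903996 - 197869) + F) = 1/(1/(903996 - 197869) + (144121620240 + 2452320*sqrt(4682))) = 1/(1/706127 + (144121620240 + 2452320*sqrt(4682))) = 1/(101768167335210481/706127 + 2452320*sqrt(4682))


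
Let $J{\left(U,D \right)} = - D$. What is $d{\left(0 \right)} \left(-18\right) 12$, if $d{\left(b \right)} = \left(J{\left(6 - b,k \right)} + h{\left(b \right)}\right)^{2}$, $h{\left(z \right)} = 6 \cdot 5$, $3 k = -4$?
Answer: $-212064$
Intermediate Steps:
$k = - \frac{4}{3}$ ($k = \frac{1}{3} \left(-4\right) = - \frac{4}{3} \approx -1.3333$)
$h{\left(z \right)} = 30$
$d{\left(b \right)} = \frac{8836}{9}$ ($d{\left(b \right)} = \left(\left(-1\right) \left(- \frac{4}{3}\right) + 30\right)^{2} = \left(\frac{4}{3} + 30\right)^{2} = \left(\frac{94}{3}\right)^{2} = \frac{8836}{9}$)
$d{\left(0 \right)} \left(-18\right) 12 = \frac{8836}{9} \left(-18\right) 12 = \left(-17672\right) 12 = -212064$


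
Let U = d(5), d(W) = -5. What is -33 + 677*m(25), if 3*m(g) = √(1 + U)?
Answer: -33 + 1354*I/3 ≈ -33.0 + 451.33*I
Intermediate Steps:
U = -5
m(g) = 2*I/3 (m(g) = √(1 - 5)/3 = √(-4)/3 = (2*I)/3 = 2*I/3)
-33 + 677*m(25) = -33 + 677*(2*I/3) = -33 + 1354*I/3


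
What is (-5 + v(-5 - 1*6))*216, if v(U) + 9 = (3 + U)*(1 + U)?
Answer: 14256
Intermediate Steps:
v(U) = -9 + (1 + U)*(3 + U) (v(U) = -9 + (3 + U)*(1 + U) = -9 + (1 + U)*(3 + U))
(-5 + v(-5 - 1*6))*216 = (-5 + (-6 + (-5 - 1*6)² + 4*(-5 - 1*6)))*216 = (-5 + (-6 + (-5 - 6)² + 4*(-5 - 6)))*216 = (-5 + (-6 + (-11)² + 4*(-11)))*216 = (-5 + (-6 + 121 - 44))*216 = (-5 + 71)*216 = 66*216 = 14256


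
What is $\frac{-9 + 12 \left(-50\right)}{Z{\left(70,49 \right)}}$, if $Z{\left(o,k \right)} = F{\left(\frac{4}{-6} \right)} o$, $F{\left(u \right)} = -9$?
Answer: $\frac{29}{30} \approx 0.96667$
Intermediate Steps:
$Z{\left(o,k \right)} = - 9 o$
$\frac{-9 + 12 \left(-50\right)}{Z{\left(70,49 \right)}} = \frac{-9 + 12 \left(-50\right)}{\left(-9\right) 70} = \frac{-9 - 600}{-630} = \left(-609\right) \left(- \frac{1}{630}\right) = \frac{29}{30}$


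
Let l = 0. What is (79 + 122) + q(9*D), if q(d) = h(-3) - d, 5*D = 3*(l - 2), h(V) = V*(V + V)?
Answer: 1149/5 ≈ 229.80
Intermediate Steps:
h(V) = 2*V² (h(V) = V*(2*V) = 2*V²)
D = -6/5 (D = (3*(0 - 2))/5 = (3*(-2))/5 = (⅕)*(-6) = -6/5 ≈ -1.2000)
q(d) = 18 - d (q(d) = 2*(-3)² - d = 2*9 - d = 18 - d)
(79 + 122) + q(9*D) = (79 + 122) + (18 - 9*(-6)/5) = 201 + (18 - 1*(-54/5)) = 201 + (18 + 54/5) = 201 + 144/5 = 1149/5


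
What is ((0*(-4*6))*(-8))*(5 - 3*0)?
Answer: 0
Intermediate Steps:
((0*(-4*6))*(-8))*(5 - 3*0) = ((0*(-24))*(-8))*(5 + 0) = (0*(-8))*5 = 0*5 = 0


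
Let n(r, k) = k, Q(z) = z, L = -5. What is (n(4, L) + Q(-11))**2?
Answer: 256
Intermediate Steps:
(n(4, L) + Q(-11))**2 = (-5 - 11)**2 = (-16)**2 = 256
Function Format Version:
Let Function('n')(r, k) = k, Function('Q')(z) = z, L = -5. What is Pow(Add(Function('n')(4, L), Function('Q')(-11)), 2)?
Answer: 256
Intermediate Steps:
Pow(Add(Function('n')(4, L), Function('Q')(-11)), 2) = Pow(Add(-5, -11), 2) = Pow(-16, 2) = 256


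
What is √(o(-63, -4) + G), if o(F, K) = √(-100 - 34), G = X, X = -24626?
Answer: √(-24626 + I*√134) ≈ 0.0369 + 156.93*I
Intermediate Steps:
G = -24626
o(F, K) = I*√134 (o(F, K) = √(-134) = I*√134)
√(o(-63, -4) + G) = √(I*√134 - 24626) = √(-24626 + I*√134)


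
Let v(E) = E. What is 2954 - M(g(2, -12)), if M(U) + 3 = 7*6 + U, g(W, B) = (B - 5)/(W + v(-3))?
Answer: 2898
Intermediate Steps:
g(W, B) = (-5 + B)/(-3 + W) (g(W, B) = (B - 5)/(W - 3) = (-5 + B)/(-3 + W))
M(U) = 39 + U (M(U) = -3 + (7*6 + U) = -3 + (42 + U) = 39 + U)
2954 - M(g(2, -12)) = 2954 - (39 + (-5 - 12)/(-3 + 2)) = 2954 - (39 - 17/(-1)) = 2954 - (39 - 1*(-17)) = 2954 - (39 + 17) = 2954 - 1*56 = 2954 - 56 = 2898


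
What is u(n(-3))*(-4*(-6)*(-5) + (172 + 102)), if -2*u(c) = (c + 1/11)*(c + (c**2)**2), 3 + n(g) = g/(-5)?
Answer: 17100804/3125 ≈ 5472.3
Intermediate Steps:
n(g) = -3 - g/5 (n(g) = -3 + g/(-5) = -3 + g*(-1/5) = -3 - g/5)
u(c) = -(1/11 + c)*(c + c**4)/2 (u(c) = -(c + 1/11)*(c + (c**2)**2)/2 = -(c + 1/11)*(c + c**4)/2 = -(1/11 + c)*(c + c**4)/2)
u(n(-3))*(-4*(-6)*(-5) + (172 + 102)) = (-(-3 - 1/5*(-3))*(1 + (-3 - 1/5*(-3))**3 + 11*(-3 - 1/5*(-3)) + 11*(-3 - 1/5*(-3))**4)/22)*(-4*(-6)*(-5) + (172 + 102)) = (-(-3 + 3/5)*(1 + (-3 + 3/5)**3 + 11*(-3 + 3/5) + 11*(-3 + 3/5)**4)/22)*(24*(-5) + 274) = (-1/22*(-12/5)*(1 + (-12/5)**3 + 11*(-12/5) + 11*(-12/5)**4))*(-120 + 274) = -1/22*(-12/5)*(1 - 1728/125 - 132/5 + 11*(20736/625))*154 = -1/22*(-12/5)*(1 - 1728/125 - 132/5 + 228096/625)*154 = -1/22*(-12/5)*203581/625*154 = (1221486/34375)*154 = 17100804/3125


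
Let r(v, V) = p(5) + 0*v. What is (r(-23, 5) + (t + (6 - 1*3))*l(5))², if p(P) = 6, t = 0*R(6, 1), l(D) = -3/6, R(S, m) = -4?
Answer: 81/4 ≈ 20.250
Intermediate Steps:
l(D) = -½ (l(D) = -3*⅙ = -½)
t = 0 (t = 0*(-4) = 0)
r(v, V) = 6 (r(v, V) = 6 + 0*v = 6 + 0 = 6)
(r(-23, 5) + (t + (6 - 1*3))*l(5))² = (6 + (0 + (6 - 1*3))*(-½))² = (6 + (0 + (6 - 3))*(-½))² = (6 + (0 + 3)*(-½))² = (6 + 3*(-½))² = (6 - 3/2)² = (9/2)² = 81/4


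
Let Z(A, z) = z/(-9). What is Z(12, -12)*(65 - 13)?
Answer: 208/3 ≈ 69.333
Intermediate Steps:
Z(A, z) = -z/9 (Z(A, z) = z*(-⅑) = -z/9)
Z(12, -12)*(65 - 13) = (-⅑*(-12))*(65 - 13) = (4/3)*52 = 208/3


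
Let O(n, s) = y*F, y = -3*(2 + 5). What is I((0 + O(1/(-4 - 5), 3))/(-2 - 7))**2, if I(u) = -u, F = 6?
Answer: 196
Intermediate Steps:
y = -21 (y = -3*7 = -21)
O(n, s) = -126 (O(n, s) = -21*6 = -126)
I((0 + O(1/(-4 - 5), 3))/(-2 - 7))**2 = (-(0 - 126)/(-2 - 7))**2 = (-(-126)/(-9))**2 = (-(-126)*(-1)/9)**2 = (-1*14)**2 = (-14)**2 = 196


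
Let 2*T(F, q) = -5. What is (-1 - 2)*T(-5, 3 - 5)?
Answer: 15/2 ≈ 7.5000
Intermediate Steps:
T(F, q) = -5/2 (T(F, q) = (½)*(-5) = -5/2)
(-1 - 2)*T(-5, 3 - 5) = (-1 - 2)*(-5/2) = -3*(-5/2) = 15/2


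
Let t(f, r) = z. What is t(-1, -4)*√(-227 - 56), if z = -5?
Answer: -5*I*√283 ≈ -84.113*I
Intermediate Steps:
t(f, r) = -5
t(-1, -4)*√(-227 - 56) = -5*√(-227 - 56) = -5*I*√283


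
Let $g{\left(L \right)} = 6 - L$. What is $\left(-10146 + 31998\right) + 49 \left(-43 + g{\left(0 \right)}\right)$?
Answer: $20039$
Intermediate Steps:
$\left(-10146 + 31998\right) + 49 \left(-43 + g{\left(0 \right)}\right) = \left(-10146 + 31998\right) + 49 \left(-43 + \left(6 - 0\right)\right) = 21852 + 49 \left(-43 + \left(6 + 0\right)\right) = 21852 + 49 \left(-43 + 6\right) = 21852 + 49 \left(-37\right) = 21852 - 1813 = 20039$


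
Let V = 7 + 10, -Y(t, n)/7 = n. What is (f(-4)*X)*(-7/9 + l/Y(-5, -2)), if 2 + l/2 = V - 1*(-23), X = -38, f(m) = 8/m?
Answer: 22268/63 ≈ 353.46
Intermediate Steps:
Y(t, n) = -7*n
V = 17
l = 76 (l = -4 + 2*(17 - 1*(-23)) = -4 + 2*(17 + 23) = -4 + 2*40 = -4 + 80 = 76)
(f(-4)*X)*(-7/9 + l/Y(-5, -2)) = ((8/(-4))*(-38))*(-7/9 + 76/((-7*(-2)))) = ((8*(-¼))*(-38))*(-7*⅑ + 76/14) = (-2*(-38))*(-7/9 + 76*(1/14)) = 76*(-7/9 + 38/7) = 76*(293/63) = 22268/63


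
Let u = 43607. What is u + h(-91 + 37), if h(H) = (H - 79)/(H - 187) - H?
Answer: 10522434/241 ≈ 43662.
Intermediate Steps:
h(H) = -H + (-79 + H)/(-187 + H) (h(H) = (-79 + H)/(-187 + H) - H = -H + (-79 + H)/(-187 + H))
u + h(-91 + 37) = 43607 + (-79 - (-91 + 37)**2 + 188*(-91 + 37))/(-187 + (-91 + 37)) = 43607 + (-79 - 1*(-54)**2 + 188*(-54))/(-187 - 54) = 43607 + (-79 - 1*2916 - 10152)/(-241) = 43607 - (-79 - 2916 - 10152)/241 = 43607 - 1/241*(-13147) = 43607 + 13147/241 = 10522434/241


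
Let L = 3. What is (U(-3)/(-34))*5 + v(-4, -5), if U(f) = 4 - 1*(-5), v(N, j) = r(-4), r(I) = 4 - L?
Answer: -11/34 ≈ -0.32353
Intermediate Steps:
r(I) = 1 (r(I) = 4 - 1*3 = 4 - 3 = 1)
v(N, j) = 1
U(f) = 9 (U(f) = 4 + 5 = 9)
(U(-3)/(-34))*5 + v(-4, -5) = (9/(-34))*5 + 1 = (9*(-1/34))*5 + 1 = -9/34*5 + 1 = -45/34 + 1 = -11/34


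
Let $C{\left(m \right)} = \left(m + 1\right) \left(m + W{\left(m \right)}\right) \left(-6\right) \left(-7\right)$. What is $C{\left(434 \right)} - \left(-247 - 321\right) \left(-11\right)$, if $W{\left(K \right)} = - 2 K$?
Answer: $-7935428$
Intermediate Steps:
$C{\left(m \right)} = - 42 m \left(1 + m\right)$ ($C{\left(m \right)} = \left(m + 1\right) \left(m - 2 m\right) \left(-6\right) \left(-7\right) = \left(1 + m\right) \left(- m\right) \left(-6\right) \left(-7\right) = - m \left(1 + m\right) \left(-6\right) \left(-7\right) = 6 m \left(1 + m\right) \left(-7\right) = - 42 m \left(1 + m\right)$)
$C{\left(434 \right)} - \left(-247 - 321\right) \left(-11\right) = 42 \cdot 434 \left(-1 - 434\right) - \left(-247 - 321\right) \left(-11\right) = 42 \cdot 434 \left(-1 - 434\right) - \left(-568\right) \left(-11\right) = 42 \cdot 434 \left(-435\right) - 6248 = -7929180 - 6248 = -7935428$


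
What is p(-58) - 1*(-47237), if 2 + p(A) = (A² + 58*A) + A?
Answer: 47177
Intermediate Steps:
p(A) = -2 + A² + 59*A (p(A) = -2 + ((A² + 58*A) + A) = -2 + (A² + 59*A) = -2 + A² + 59*A)
p(-58) - 1*(-47237) = (-2 + (-58)² + 59*(-58)) - 1*(-47237) = (-2 + 3364 - 3422) + 47237 = -60 + 47237 = 47177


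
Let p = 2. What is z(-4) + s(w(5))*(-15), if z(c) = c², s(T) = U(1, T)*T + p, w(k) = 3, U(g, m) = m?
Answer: -149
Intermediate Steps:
s(T) = 2 + T² (s(T) = T*T + 2 = T² + 2 = 2 + T²)
z(-4) + s(w(5))*(-15) = (-4)² + (2 + 3²)*(-15) = 16 + (2 + 9)*(-15) = 16 + 11*(-15) = 16 - 165 = -149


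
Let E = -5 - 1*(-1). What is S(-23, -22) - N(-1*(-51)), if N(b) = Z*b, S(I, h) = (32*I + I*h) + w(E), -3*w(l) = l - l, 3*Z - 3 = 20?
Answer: -621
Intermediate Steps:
Z = 23/3 (Z = 1 + (⅓)*20 = 1 + 20/3 = 23/3 ≈ 7.6667)
E = -4 (E = -5 + 1 = -4)
w(l) = 0 (w(l) = -(l - l)/3 = -⅓*0 = 0)
S(I, h) = 32*I + I*h (S(I, h) = (32*I + I*h) + 0 = 32*I + I*h)
N(b) = 23*b/3
S(-23, -22) - N(-1*(-51)) = -23*(32 - 22) - 23*(-1*(-51))/3 = -23*10 - 23*51/3 = -230 - 1*391 = -230 - 391 = -621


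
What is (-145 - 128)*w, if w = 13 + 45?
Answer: -15834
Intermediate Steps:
w = 58
(-145 - 128)*w = (-145 - 128)*58 = -273*58 = -15834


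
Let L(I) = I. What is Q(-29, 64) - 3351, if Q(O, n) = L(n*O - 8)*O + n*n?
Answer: 54801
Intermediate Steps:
Q(O, n) = n² + O*(-8 + O*n) (Q(O, n) = (n*O - 8)*O + n*n = (O*n - 8)*O + n² = (-8 + O*n)*O + n² = O*(-8 + O*n) + n² = n² + O*(-8 + O*n))
Q(-29, 64) - 3351 = (64² - 29*(-8 - 29*64)) - 3351 = (4096 - 29*(-8 - 1856)) - 3351 = (4096 - 29*(-1864)) - 3351 = (4096 + 54056) - 3351 = 58152 - 3351 = 54801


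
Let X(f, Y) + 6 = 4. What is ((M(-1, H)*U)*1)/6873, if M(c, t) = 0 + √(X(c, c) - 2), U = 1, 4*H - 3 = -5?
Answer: 2*I/6873 ≈ 0.00029099*I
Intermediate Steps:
H = -½ (H = ¾ + (¼)*(-5) = ¾ - 5/4 = -½ ≈ -0.50000)
X(f, Y) = -2 (X(f, Y) = -6 + 4 = -2)
M(c, t) = 2*I (M(c, t) = 0 + √(-2 - 2) = 0 + √(-4) = 0 + 2*I = 2*I)
((M(-1, H)*U)*1)/6873 = (((2*I)*1)*1)/6873 = ((2*I)*1)*(1/6873) = (2*I)*(1/6873) = 2*I/6873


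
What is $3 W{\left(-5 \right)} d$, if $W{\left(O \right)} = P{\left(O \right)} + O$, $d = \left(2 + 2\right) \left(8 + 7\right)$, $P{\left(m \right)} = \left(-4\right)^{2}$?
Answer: $1980$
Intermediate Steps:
$P{\left(m \right)} = 16$
$d = 60$ ($d = 4 \cdot 15 = 60$)
$W{\left(O \right)} = 16 + O$
$3 W{\left(-5 \right)} d = 3 \left(16 - 5\right) 60 = 3 \cdot 11 \cdot 60 = 33 \cdot 60 = 1980$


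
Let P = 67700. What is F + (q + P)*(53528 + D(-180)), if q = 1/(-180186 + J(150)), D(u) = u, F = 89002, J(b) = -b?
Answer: 162832073959231/45084 ≈ 3.6117e+9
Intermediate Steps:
q = -1/180336 (q = 1/(-180186 - 1*150) = 1/(-180186 - 150) = 1/(-180336) = -1/180336 ≈ -5.5452e-6)
F + (q + P)*(53528 + D(-180)) = 89002 + (-1/180336 + 67700)*(53528 - 180) = 89002 + (12208747199/180336)*53348 = 89002 + 162828061393063/45084 = 162832073959231/45084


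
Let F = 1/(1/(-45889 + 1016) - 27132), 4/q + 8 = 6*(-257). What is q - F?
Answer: -2400211899/943558033675 ≈ -0.0025438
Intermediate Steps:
q = -2/775 (q = 4/(-8 + 6*(-257)) = 4/(-8 - 1542) = 4/(-1550) = 4*(-1/1550) = -2/775 ≈ -0.0025806)
F = -44873/1217494237 (F = 1/(1/(-44873) - 27132) = 1/(-1/44873 - 27132) = 1/(-1217494237/44873) = -44873/1217494237 ≈ -3.6857e-5)
q - F = -2/775 - 1*(-44873/1217494237) = -2/775 + 44873/1217494237 = -2400211899/943558033675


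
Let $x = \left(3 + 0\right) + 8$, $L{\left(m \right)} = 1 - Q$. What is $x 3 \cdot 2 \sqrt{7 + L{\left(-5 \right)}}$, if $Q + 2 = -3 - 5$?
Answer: $198 \sqrt{2} \approx 280.01$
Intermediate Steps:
$Q = -10$ ($Q = -2 - 8 = -10$)
$L{\left(m \right)} = 11$ ($L{\left(m \right)} = 1 - -10 = 1 + 10 = 11$)
$x = 11$ ($x = 3 + 8 = 11$)
$x 3 \cdot 2 \sqrt{7 + L{\left(-5 \right)}} = 11 \cdot 3 \cdot 2 \sqrt{7 + 11} = 11 \cdot 6 \sqrt{18} = 66 \cdot 3 \sqrt{2} = 198 \sqrt{2}$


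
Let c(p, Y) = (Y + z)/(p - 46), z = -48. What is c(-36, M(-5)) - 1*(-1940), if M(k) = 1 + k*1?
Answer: 79566/41 ≈ 1940.6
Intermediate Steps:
M(k) = 1 + k
c(p, Y) = (-48 + Y)/(-46 + p) (c(p, Y) = (Y - 48)/(p - 46) = (-48 + Y)/(-46 + p))
c(-36, M(-5)) - 1*(-1940) = (-48 + (1 - 5))/(-46 - 36) - 1*(-1940) = (-48 - 4)/(-82) + 1940 = -1/82*(-52) + 1940 = 26/41 + 1940 = 79566/41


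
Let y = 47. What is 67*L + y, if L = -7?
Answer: -422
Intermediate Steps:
67*L + y = 67*(-7) + 47 = -469 + 47 = -422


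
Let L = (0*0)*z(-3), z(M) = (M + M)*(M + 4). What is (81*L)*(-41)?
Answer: 0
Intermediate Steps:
z(M) = 2*M*(4 + M) (z(M) = (2*M)*(4 + M) = 2*M*(4 + M))
L = 0 (L = (0*0)*(2*(-3)*(4 - 3)) = 0*(2*(-3)*1) = 0*(-6) = 0)
(81*L)*(-41) = (81*0)*(-41) = 0*(-41) = 0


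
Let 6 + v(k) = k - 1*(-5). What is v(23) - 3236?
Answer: -3214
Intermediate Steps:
v(k) = -1 + k (v(k) = -6 + (k - 1*(-5)) = -6 + (k + 5) = -6 + (5 + k) = -1 + k)
v(23) - 3236 = (-1 + 23) - 3236 = 22 - 3236 = -3214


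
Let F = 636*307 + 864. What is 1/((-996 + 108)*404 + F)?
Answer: -1/162636 ≈ -6.1487e-6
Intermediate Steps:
F = 196116 (F = 195252 + 864 = 196116)
1/((-996 + 108)*404 + F) = 1/((-996 + 108)*404 + 196116) = 1/(-888*404 + 196116) = 1/(-358752 + 196116) = 1/(-162636) = -1/162636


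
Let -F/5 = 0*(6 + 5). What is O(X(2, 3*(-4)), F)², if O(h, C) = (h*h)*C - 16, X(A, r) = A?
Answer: 256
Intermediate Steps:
F = 0 (F = -0*(6 + 5) = -0*11 = -5*0 = 0)
O(h, C) = -16 + C*h² (O(h, C) = h²*C - 16 = C*h² - 16 = -16 + C*h²)
O(X(2, 3*(-4)), F)² = (-16 + 0*2²)² = (-16 + 0*4)² = (-16 + 0)² = (-16)² = 256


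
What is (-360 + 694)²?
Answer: 111556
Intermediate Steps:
(-360 + 694)² = 334² = 111556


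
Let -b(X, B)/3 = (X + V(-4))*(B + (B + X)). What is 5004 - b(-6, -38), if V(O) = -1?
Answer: 6726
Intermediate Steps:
b(X, B) = -3*(-1 + X)*(X + 2*B) (b(X, B) = -3*(X - 1)*(B + (B + X)) = -3*(-1 + X)*(X + 2*B))
5004 - b(-6, -38) = 5004 - (-3*(-6)² + 3*(-6) + 6*(-38) - 6*(-38)*(-6)) = 5004 - (-3*36 - 18 - 228 - 1368) = 5004 - (-108 - 18 - 228 - 1368) = 5004 - 1*(-1722) = 5004 + 1722 = 6726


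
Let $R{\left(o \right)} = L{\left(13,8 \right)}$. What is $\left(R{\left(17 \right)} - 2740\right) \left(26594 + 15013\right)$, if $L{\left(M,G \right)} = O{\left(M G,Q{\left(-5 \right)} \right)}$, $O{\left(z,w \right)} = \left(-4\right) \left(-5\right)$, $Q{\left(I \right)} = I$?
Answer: $-113171040$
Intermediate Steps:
$O{\left(z,w \right)} = 20$
$L{\left(M,G \right)} = 20$
$R{\left(o \right)} = 20$
$\left(R{\left(17 \right)} - 2740\right) \left(26594 + 15013\right) = \left(20 - 2740\right) \left(26594 + 15013\right) = \left(-2720\right) 41607 = -113171040$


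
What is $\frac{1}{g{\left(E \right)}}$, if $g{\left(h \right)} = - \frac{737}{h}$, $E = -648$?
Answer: $\frac{648}{737} \approx 0.87924$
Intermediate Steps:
$\frac{1}{g{\left(E \right)}} = \frac{1}{\left(-737\right) \frac{1}{-648}} = \frac{1}{\left(-737\right) \left(- \frac{1}{648}\right)} = \frac{1}{\frac{737}{648}} = \frac{648}{737}$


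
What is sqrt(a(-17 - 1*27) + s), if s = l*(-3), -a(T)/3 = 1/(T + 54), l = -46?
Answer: 9*sqrt(170)/10 ≈ 11.735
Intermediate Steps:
a(T) = -3/(54 + T) (a(T) = -3/(T + 54) = -3/(54 + T))
s = 138 (s = -46*(-3) = 138)
sqrt(a(-17 - 1*27) + s) = sqrt(-3/(54 + (-17 - 1*27)) + 138) = sqrt(-3/(54 + (-17 - 27)) + 138) = sqrt(-3/(54 - 44) + 138) = sqrt(-3/10 + 138) = sqrt(1377/10) = 9*sqrt(170)/10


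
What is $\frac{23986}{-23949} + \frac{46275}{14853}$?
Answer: $\frac{250658639}{118571499} \approx 2.114$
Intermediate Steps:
$\frac{23986}{-23949} + \frac{46275}{14853} = 23986 \left(- \frac{1}{23949}\right) + 46275 \cdot \frac{1}{14853} = - \frac{23986}{23949} + \frac{15425}{4951} = \frac{250658639}{118571499}$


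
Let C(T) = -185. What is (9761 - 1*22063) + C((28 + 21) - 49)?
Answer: -12487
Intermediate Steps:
(9761 - 1*22063) + C((28 + 21) - 49) = (9761 - 1*22063) - 185 = (9761 - 22063) - 185 = -12302 - 185 = -12487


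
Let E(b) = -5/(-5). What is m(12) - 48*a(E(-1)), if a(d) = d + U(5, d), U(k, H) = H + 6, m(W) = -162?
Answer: -546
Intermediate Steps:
U(k, H) = 6 + H
E(b) = 1 (E(b) = -5*(-⅕) = 1)
a(d) = 6 + 2*d (a(d) = d + (6 + d) = 6 + 2*d)
m(12) - 48*a(E(-1)) = -162 - 48*(6 + 2*1) = -162 - 48*(6 + 2) = -162 - 48*8 = -162 - 1*384 = -162 - 384 = -546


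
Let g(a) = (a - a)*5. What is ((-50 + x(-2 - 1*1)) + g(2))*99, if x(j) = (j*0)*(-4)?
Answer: -4950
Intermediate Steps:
x(j) = 0 (x(j) = 0*(-4) = 0)
g(a) = 0 (g(a) = 0*5 = 0)
((-50 + x(-2 - 1*1)) + g(2))*99 = ((-50 + 0) + 0)*99 = (-50 + 0)*99 = -50*99 = -4950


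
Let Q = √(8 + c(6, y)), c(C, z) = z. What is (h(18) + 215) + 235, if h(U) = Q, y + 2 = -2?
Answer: 452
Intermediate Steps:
y = -4 (y = -2 - 2 = -4)
Q = 2 (Q = √(8 - 4) = √4 = 2)
h(U) = 2
(h(18) + 215) + 235 = (2 + 215) + 235 = 217 + 235 = 452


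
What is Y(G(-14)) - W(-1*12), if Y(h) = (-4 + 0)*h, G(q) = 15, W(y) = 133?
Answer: -193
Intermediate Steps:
Y(h) = -4*h
Y(G(-14)) - W(-1*12) = -4*15 - 1*133 = -60 - 133 = -193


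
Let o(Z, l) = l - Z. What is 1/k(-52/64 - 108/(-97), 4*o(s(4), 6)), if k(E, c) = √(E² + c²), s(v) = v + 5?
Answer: 1552*√347071465/347071465 ≈ 0.083307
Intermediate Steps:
s(v) = 5 + v
1/k(-52/64 - 108/(-97), 4*o(s(4), 6)) = 1/(√((-52/64 - 108/(-97))² + (4*(6 - (5 + 4)))²)) = 1/(√((-52*1/64 - 108*(-1/97))² + (4*(6 - 1*9))²)) = 1/(√((-13/16 + 108/97)² + (4*(6 - 9))²)) = 1/(√((467/1552)² + (4*(-3))²)) = 1/(√(218089/2408704 + (-12)²)) = 1/(√(218089/2408704 + 144)) = 1/(√(347071465/2408704)) = 1/(√347071465/1552) = 1552*√347071465/347071465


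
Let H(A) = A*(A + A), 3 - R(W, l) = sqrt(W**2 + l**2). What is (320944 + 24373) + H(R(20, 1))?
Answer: 346137 - 12*sqrt(401) ≈ 3.4590e+5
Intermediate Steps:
R(W, l) = 3 - sqrt(W**2 + l**2)
H(A) = 2*A**2 (H(A) = A*(2*A) = 2*A**2)
(320944 + 24373) + H(R(20, 1)) = (320944 + 24373) + 2*(3 - sqrt(20**2 + 1**2))**2 = 345317 + 2*(3 - sqrt(400 + 1))**2 = 345317 + 2*(3 - sqrt(401))**2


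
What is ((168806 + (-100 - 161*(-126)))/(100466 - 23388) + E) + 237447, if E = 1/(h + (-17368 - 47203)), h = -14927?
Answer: 727491319938103/3063773422 ≈ 2.3745e+5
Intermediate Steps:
E = -1/79498 (E = 1/(-14927 + (-17368 - 47203)) = 1/(-14927 - 64571) = 1/(-79498) = -1/79498 ≈ -1.2579e-5)
((168806 + (-100 - 161*(-126)))/(100466 - 23388) + E) + 237447 = ((168806 + (-100 - 161*(-126)))/(100466 - 23388) - 1/79498) + 237447 = ((168806 + (-100 + 20286))/77078 - 1/79498) + 237447 = ((168806 + 20186)*(1/77078) - 1/79498) + 237447 = (188992*(1/77078) - 1/79498) + 237447 = (94496/38539 - 1/79498) + 237447 = 7512204469/3063773422 + 237447 = 727491319938103/3063773422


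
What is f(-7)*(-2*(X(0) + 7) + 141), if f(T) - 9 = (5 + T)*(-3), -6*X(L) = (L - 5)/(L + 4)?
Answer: 7595/4 ≈ 1898.8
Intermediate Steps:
X(L) = -(-5 + L)/(6*(4 + L)) (X(L) = -(L - 5)/(6*(L + 4)) = -(-5 + L)/(6*(4 + L)))
f(T) = -6 - 3*T (f(T) = 9 + (5 + T)*(-3) = 9 + (-15 - 3*T) = -6 - 3*T)
f(-7)*(-2*(X(0) + 7) + 141) = (-6 - 3*(-7))*(-2*((5 - 1*0)/(6*(4 + 0)) + 7) + 141) = (-6 + 21)*(-2*((⅙)*(5 + 0)/4 + 7) + 141) = 15*(-2*((⅙)*(¼)*5 + 7) + 141) = 15*(-2*(5/24 + 7) + 141) = 15*(-2*173/24 + 141) = 15*(-173/12 + 141) = 15*(1519/12) = 7595/4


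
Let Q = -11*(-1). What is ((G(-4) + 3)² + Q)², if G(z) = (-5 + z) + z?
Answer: 12321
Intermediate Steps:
G(z) = -5 + 2*z
Q = 11
((G(-4) + 3)² + Q)² = (((-5 + 2*(-4)) + 3)² + 11)² = (((-5 - 8) + 3)² + 11)² = ((-13 + 3)² + 11)² = ((-10)² + 11)² = (100 + 11)² = 111² = 12321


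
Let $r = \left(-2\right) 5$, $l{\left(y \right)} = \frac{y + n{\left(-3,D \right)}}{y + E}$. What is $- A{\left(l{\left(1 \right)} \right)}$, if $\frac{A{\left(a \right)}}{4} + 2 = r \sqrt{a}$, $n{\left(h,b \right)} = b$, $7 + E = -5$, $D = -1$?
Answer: $8$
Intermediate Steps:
$E = -12$ ($E = -7 - 5 = -12$)
$l{\left(y \right)} = \frac{-1 + y}{-12 + y}$ ($l{\left(y \right)} = \frac{y - 1}{y - 12} = \frac{-1 + y}{-12 + y}$)
$r = -10$
$A{\left(a \right)} = -8 - 40 \sqrt{a}$ ($A{\left(a \right)} = -8 + 4 \left(- 10 \sqrt{a}\right) = -8 - 40 \sqrt{a}$)
$- A{\left(l{\left(1 \right)} \right)} = - (-8 - 40 \sqrt{\frac{-1 + 1}{-12 + 1}}) = - (-8 - 40 \sqrt{\frac{1}{-11} \cdot 0}) = - (-8 - 40 \sqrt{\left(- \frac{1}{11}\right) 0}) = - (-8 - 40 \sqrt{0}) = - (-8 - 0) = - (-8 + 0) = \left(-1\right) \left(-8\right) = 8$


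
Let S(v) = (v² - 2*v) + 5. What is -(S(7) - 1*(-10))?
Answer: -50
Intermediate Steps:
S(v) = 5 + v² - 2*v
-(S(7) - 1*(-10)) = -((5 + 7² - 2*7) - 1*(-10)) = -((5 + 49 - 14) + 10) = -(40 + 10) = -1*50 = -50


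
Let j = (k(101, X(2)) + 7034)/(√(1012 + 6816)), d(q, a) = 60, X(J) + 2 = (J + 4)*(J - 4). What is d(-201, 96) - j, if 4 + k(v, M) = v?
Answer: 60 - 7131*√1957/3914 ≈ -20.598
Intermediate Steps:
X(J) = -2 + (-4 + J)*(4 + J) (X(J) = -2 + (J + 4)*(J - 4) = -2 + (4 + J)*(-4 + J) = -2 + (-4 + J)*(4 + J))
k(v, M) = -4 + v
j = 7131*√1957/3914 (j = ((-4 + 101) + 7034)/(√(1012 + 6816)) = (97 + 7034)/(√7828) = 7131/((2*√1957)) = 7131*(√1957/3914) = 7131*√1957/3914 ≈ 80.598)
d(-201, 96) - j = 60 - 7131*√1957/3914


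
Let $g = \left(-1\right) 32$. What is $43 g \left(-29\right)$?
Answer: $39904$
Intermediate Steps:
$g = -32$
$43 g \left(-29\right) = 43 \left(-32\right) \left(-29\right) = \left(-1376\right) \left(-29\right) = 39904$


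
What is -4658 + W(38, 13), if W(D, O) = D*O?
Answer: -4164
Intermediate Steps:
-4658 + W(38, 13) = -4658 + 38*13 = -4658 + 494 = -4164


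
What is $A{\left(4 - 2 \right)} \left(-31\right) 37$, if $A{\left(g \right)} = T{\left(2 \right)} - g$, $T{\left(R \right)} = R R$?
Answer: $-2294$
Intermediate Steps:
$T{\left(R \right)} = R^{2}$
$A{\left(g \right)} = 4 - g$ ($A{\left(g \right)} = 2^{2} - g = 4 - g$)
$A{\left(4 - 2 \right)} \left(-31\right) 37 = \left(4 - \left(4 - 2\right)\right) \left(-31\right) 37 = \left(4 - 2\right) \left(-31\right) 37 = 2 \left(-31\right) 37 = \left(-62\right) 37 = -2294$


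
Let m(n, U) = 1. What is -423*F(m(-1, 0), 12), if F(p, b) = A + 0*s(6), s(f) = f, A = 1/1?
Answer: -423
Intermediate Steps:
A = 1
F(p, b) = 1 (F(p, b) = 1 + 0*6 = 1 + 0 = 1)
-423*F(m(-1, 0), 12) = -423*1 = -423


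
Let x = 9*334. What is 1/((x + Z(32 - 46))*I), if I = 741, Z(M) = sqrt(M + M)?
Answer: 501/1115953904 - I*sqrt(7)/3347861712 ≈ 4.4894e-7 - 7.9028e-10*I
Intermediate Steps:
Z(M) = sqrt(2)*sqrt(M) (Z(M) = sqrt(2*M) = sqrt(2)*sqrt(M))
x = 3006
1/((x + Z(32 - 46))*I) = 1/((3006 + sqrt(2)*sqrt(32 - 46))*741) = (1/741)/(3006 + sqrt(2)*sqrt(-14)) = (1/741)/(3006 + sqrt(2)*(I*sqrt(14))) = (1/741)/(3006 + 2*I*sqrt(7)) = 1/(741*(3006 + 2*I*sqrt(7)))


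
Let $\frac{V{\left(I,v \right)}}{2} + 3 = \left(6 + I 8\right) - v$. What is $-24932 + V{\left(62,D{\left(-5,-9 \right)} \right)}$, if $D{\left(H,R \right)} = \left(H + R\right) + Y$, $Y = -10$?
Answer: $-23886$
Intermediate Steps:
$D{\left(H,R \right)} = -10 + H + R$ ($D{\left(H,R \right)} = \left(H + R\right) - 10 = -10 + H + R$)
$V{\left(I,v \right)} = 6 - 2 v + 16 I$ ($V{\left(I,v \right)} = -6 + 2 \left(\left(6 + I 8\right) - v\right) = -6 + 2 \left(\left(6 + 8 I\right) - v\right) = -6 + 2 \left(6 - v + 8 I\right) = -6 + \left(12 - 2 v + 16 I\right) = 6 - 2 v + 16 I$)
$-24932 + V{\left(62,D{\left(-5,-9 \right)} \right)} = -24932 + \left(6 - 2 \left(-10 - 5 - 9\right) + 16 \cdot 62\right) = -24932 + \left(6 - -48 + 992\right) = -24932 + \left(6 + 48 + 992\right) = -24932 + 1046 = -23886$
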